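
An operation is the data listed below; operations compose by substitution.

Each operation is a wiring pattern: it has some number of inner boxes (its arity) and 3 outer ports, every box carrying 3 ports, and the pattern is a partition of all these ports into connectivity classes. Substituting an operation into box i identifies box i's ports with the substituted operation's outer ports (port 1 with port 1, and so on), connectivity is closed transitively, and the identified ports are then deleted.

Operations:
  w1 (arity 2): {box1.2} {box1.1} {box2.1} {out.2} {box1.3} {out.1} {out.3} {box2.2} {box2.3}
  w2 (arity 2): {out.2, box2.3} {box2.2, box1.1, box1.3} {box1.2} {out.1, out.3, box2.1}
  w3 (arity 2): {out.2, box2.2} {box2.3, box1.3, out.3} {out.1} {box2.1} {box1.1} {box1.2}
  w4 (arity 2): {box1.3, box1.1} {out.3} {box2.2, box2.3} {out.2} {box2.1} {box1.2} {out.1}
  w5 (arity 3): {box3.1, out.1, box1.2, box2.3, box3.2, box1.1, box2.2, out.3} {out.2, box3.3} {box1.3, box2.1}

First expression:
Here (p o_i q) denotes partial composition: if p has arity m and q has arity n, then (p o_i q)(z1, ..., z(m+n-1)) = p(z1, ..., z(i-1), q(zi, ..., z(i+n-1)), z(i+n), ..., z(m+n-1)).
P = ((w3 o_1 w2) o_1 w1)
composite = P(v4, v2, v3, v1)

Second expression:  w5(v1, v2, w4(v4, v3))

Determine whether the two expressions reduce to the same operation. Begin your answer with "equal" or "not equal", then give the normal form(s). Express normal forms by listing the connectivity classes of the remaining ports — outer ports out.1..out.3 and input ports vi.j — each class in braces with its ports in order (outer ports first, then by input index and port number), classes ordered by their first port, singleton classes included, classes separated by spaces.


not equal — first {out.1} {out.2, v1.2} {out.3, v1.3, v3.1} {v1.1} {v2.1} {v2.2} {v2.3} {v3.2} {v3.3} {v4.1} {v4.2} {v4.3}, second {out.1, out.3, v1.1, v1.2, v2.2, v2.3} {out.2} {v1.3, v2.1} {v3.1} {v3.2, v3.3} {v4.1, v4.3} {v4.2}

In normal form, the first expression is {out.1} {out.2, v1.2} {out.3, v1.3, v3.1} {v1.1} {v2.1} {v2.2} {v2.3} {v3.2} {v3.3} {v4.1} {v4.2} {v4.3}
In normal form, the second expression is {out.1, out.3, v1.1, v1.2, v2.2, v2.3} {out.2} {v1.3, v2.1} {v3.1} {v3.2, v3.3} {v4.1, v4.3} {v4.2}
The normal forms differ: not equal.


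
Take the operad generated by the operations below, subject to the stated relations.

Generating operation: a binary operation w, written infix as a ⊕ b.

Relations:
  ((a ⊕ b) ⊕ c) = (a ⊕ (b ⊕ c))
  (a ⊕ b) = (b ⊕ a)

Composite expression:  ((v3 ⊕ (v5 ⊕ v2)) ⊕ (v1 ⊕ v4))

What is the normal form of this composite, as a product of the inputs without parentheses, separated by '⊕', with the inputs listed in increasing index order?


v1 ⊕ v2 ⊕ v3 ⊕ v4 ⊕ v5

Reordering under w is free, so list the v-inputs canonically.
(v5 ⊕ v2) flattens to v5 ⊕ v2
(v3 ⊕ (v5 ⊕ v2)) flattens to v3 ⊕ v5 ⊕ v2
(v1 ⊕ v4) flattens to v1 ⊕ v4
((v3 ⊕ (v5 ⊕ v2)) ⊕ (v1 ⊕ v4)) flattens to v3 ⊕ v5 ⊕ v2 ⊕ v1 ⊕ v4
rearranged into index order: v1 ⊕ v2 ⊕ v3 ⊕ v4 ⊕ v5


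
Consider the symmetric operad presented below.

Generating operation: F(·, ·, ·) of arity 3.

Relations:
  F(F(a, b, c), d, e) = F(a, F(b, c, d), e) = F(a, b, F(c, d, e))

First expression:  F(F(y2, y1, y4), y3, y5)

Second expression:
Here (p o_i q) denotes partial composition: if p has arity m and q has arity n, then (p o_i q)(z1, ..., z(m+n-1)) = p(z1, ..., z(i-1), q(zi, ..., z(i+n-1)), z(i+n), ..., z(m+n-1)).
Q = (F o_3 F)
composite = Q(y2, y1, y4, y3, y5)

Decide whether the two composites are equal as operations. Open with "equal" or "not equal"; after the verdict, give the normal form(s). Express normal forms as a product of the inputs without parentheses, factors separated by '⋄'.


The first expression, normalized: y2 ⋄ y1 ⋄ y4 ⋄ y3 ⋄ y5
The second expression, normalized: y2 ⋄ y1 ⋄ y4 ⋄ y3 ⋄ y5
Identical normal forms: equal.

equal — both sides give y2 ⋄ y1 ⋄ y4 ⋄ y3 ⋄ y5


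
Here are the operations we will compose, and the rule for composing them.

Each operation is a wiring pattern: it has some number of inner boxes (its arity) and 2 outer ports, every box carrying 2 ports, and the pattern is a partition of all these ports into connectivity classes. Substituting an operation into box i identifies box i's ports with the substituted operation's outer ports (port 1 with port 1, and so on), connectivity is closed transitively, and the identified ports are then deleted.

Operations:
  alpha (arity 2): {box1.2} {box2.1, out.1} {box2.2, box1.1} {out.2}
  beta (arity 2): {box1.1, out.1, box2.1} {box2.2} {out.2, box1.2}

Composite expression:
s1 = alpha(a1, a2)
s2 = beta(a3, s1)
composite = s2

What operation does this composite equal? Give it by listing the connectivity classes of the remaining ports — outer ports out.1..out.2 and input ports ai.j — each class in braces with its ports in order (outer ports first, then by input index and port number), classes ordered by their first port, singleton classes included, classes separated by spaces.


{out.1, a2.1, a3.1} {out.2, a3.2} {a1.1, a2.2} {a1.2}


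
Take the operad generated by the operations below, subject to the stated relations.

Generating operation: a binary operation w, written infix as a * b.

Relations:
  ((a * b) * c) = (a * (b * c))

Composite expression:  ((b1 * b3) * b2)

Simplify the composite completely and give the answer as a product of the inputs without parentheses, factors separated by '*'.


b1 * b3 * b2

Every regrouping of w is equal, so read the b-inputs in written order.
(b1 * b3) flattens to b1 * b3
((b1 * b3) * b2) flattens to b1 * b3 * b2


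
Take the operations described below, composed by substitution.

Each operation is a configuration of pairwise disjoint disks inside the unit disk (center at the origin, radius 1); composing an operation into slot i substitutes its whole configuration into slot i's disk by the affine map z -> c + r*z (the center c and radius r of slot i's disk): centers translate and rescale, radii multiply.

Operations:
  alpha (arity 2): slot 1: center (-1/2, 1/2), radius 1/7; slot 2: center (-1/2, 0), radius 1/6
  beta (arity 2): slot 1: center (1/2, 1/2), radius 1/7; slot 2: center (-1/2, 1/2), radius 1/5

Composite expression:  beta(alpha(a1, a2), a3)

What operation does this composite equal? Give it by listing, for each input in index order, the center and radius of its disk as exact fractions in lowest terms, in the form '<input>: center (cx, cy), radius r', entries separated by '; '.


a1: center (3/7, 4/7), radius 1/49; a2: center (3/7, 1/2), radius 1/42; a3: center (-1/2, 1/2), radius 1/5

Follow each a-input down from beta: c' goes to c + r*c', radius to r*r'.
a1 passes through 2 substitutions, ending at center (3/7, 4/7), radius 1/49
a2 passes through 2 substitutions, ending at center (3/7, 1/2), radius 1/42
a3 passes through 1 substitution, ending at center (-1/2, 1/2), radius 1/5


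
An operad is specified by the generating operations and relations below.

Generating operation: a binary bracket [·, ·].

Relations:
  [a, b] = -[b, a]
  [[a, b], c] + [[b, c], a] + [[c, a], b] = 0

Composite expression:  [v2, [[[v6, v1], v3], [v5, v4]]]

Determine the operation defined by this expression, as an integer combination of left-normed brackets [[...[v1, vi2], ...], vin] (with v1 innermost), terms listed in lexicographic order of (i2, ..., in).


-[[[[[v1, v6], v3], v4], v5], v2] + [[[[[v1, v6], v3], v5], v4], v2]

A multilinear Lie element is pinned by v1-initial words (v1 innermost).
Composite bracket: [v2, [[[v6, v1], v3], [v5, v4]]]
Expanding via [a, b] = ab - ba: 32 signed words (2^5 = 32).
Coefficients come from the v1-initial words:
  v1v6v3v4v5v2 (sign -1) contributes -[[[[[v1, v6], v3], v4], v5], v2]
  v1v6v3v5v4v2 (sign +1) contributes +[[[[[v1, v6], v3], v5], v4], v2]


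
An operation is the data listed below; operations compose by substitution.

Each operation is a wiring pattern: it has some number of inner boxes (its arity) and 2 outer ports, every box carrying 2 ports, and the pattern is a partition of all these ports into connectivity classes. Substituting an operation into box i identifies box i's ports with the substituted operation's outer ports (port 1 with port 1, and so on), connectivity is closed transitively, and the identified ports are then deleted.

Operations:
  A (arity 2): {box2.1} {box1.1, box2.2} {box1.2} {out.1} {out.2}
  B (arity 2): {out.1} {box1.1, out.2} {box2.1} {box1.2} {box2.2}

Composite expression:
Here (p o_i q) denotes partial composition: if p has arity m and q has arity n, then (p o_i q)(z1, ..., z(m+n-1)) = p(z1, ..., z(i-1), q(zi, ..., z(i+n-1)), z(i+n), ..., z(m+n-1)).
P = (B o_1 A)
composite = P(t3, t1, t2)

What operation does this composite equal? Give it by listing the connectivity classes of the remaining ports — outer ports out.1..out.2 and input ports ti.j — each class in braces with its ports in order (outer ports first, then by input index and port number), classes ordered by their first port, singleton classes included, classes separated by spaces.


{out.1} {out.2} {t1.1} {t1.2, t3.1} {t2.1} {t2.2} {t3.2}

Reachability decides: close wires over B-identified ports.
composing A on (t3, t1), with out.j its own outer ports: {out.1} {out.2} {t1.1} {t1.2, t3.1} {t3.2}
composing B on (t3, t1, t2), with out.j its own outer ports: {out.1} {out.2} {t1.1} {t1.2, t3.1} {t2.1} {t2.2} {t3.2}


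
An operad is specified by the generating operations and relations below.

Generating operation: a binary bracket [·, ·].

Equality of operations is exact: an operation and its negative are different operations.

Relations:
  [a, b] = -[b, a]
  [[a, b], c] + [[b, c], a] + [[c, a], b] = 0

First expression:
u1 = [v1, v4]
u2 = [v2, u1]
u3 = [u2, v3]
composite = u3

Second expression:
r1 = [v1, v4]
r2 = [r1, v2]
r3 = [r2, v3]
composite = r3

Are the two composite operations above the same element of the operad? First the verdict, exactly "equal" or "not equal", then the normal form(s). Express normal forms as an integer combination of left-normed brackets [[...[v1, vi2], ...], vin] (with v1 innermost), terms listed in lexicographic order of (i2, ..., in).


not equal; first: -[[[v1, v4], v2], v3]; second: [[[v1, v4], v2], v3]

Reducing the first expression gives -[[[v1, v4], v2], v3]
Reducing the second expression gives [[[v1, v4], v2], v3]
Different reductions; not equal.


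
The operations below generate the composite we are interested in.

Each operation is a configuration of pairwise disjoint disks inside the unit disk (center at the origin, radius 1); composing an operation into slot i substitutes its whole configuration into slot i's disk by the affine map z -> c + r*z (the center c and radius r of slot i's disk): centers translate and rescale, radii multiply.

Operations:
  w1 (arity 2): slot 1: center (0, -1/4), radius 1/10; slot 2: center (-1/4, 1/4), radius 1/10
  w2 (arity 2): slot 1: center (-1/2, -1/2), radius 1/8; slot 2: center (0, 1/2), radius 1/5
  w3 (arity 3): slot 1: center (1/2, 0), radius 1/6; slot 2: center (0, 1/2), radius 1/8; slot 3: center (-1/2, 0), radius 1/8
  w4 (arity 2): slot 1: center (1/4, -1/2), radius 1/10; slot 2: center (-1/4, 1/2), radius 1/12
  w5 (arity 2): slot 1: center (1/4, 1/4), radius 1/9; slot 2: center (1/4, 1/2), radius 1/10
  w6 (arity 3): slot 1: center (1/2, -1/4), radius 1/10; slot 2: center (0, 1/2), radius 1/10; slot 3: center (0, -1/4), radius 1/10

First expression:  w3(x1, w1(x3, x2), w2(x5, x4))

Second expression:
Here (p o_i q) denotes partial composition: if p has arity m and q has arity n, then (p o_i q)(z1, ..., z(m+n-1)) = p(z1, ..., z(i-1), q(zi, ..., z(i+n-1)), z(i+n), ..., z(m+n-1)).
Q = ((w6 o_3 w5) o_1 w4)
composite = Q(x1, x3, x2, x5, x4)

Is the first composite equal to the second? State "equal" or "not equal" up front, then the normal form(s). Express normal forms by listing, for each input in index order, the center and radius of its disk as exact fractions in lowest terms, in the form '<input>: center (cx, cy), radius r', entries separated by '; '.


not equal; first: x1: center (1/2, 0), radius 1/6; x2: center (-1/32, 17/32), radius 1/80; x3: center (0, 15/32), radius 1/80; x4: center (-1/2, 1/16), radius 1/40; x5: center (-9/16, -1/16), radius 1/64; second: x1: center (21/40, -3/10), radius 1/100; x2: center (0, 1/2), radius 1/10; x3: center (19/40, -1/5), radius 1/120; x4: center (1/40, -1/5), radius 1/100; x5: center (1/40, -9/40), radius 1/90


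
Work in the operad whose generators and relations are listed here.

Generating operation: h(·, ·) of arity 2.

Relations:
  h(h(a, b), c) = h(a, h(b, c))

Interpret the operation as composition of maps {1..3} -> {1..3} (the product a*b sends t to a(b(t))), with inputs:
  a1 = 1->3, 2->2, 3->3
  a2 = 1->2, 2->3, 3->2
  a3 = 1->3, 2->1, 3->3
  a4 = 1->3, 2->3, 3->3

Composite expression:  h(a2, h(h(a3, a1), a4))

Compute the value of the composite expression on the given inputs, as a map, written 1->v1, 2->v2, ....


1->2, 2->2, 3->2

h(a3, a1) = 1->3, 2->1, 3->3
h(h(a3, a1), a4) = 1->3, 2->3, 3->3
h(a2, h(h(a3, a1), a4)) = 1->2, 2->2, 3->2


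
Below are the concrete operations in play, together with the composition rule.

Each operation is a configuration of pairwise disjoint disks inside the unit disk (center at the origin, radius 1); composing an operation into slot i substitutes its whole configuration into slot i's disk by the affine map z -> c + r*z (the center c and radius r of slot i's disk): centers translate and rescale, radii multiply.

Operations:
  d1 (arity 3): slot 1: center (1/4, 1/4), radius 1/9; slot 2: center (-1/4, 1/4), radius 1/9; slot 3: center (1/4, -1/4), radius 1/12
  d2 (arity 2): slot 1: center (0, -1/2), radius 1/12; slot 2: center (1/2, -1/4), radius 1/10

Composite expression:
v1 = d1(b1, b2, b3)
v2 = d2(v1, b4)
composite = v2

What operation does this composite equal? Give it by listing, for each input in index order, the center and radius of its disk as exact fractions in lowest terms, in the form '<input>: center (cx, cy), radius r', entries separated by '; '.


b1: center (1/48, -23/48), radius 1/108; b2: center (-1/48, -23/48), radius 1/108; b3: center (1/48, -25/48), radius 1/144; b4: center (1/2, -1/4), radius 1/10

Only the slot chain above each b matters under d2; compose those maps.
for b1, the 2-step affine chain lands on center (1/48, -23/48), radius 1/108
for b2, the 2-step affine chain lands on center (-1/48, -23/48), radius 1/108
for b3, the 2-step affine chain lands on center (1/48, -25/48), radius 1/144
for b4, the 1-step affine chain lands on center (1/2, -1/4), radius 1/10


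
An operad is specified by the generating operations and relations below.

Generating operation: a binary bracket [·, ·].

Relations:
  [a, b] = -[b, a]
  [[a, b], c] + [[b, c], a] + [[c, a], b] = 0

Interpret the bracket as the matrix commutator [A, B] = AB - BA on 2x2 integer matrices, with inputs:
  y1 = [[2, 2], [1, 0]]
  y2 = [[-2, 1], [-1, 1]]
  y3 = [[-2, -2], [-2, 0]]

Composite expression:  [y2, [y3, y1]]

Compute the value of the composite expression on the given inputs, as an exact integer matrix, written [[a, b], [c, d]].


[[-2, -4], [-10, 2]]


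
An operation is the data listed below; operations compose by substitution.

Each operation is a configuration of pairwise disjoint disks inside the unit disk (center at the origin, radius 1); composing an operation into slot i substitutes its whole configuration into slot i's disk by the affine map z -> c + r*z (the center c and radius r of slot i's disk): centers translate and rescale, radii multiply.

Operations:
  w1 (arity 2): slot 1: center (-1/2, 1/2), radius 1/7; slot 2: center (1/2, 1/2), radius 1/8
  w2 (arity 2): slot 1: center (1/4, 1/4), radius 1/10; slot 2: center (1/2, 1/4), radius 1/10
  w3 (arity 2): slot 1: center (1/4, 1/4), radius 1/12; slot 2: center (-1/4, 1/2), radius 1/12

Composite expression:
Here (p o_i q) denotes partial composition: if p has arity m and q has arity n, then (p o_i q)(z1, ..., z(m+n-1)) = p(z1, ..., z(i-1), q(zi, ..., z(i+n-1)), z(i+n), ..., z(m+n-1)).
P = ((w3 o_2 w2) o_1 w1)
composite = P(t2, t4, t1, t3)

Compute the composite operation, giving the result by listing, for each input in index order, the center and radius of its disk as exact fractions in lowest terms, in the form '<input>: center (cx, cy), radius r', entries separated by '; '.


Below w3, radii multiply path by path; the t-disk centers shift.
input t2: applying the 2 nested substitutions gives center (5/24, 7/24), radius 1/84
input t4: applying the 2 nested substitutions gives center (7/24, 7/24), radius 1/96
input t1: applying the 2 nested substitutions gives center (-11/48, 25/48), radius 1/120
input t3: applying the 2 nested substitutions gives center (-5/24, 25/48), radius 1/120

t1: center (-11/48, 25/48), radius 1/120; t2: center (5/24, 7/24), radius 1/84; t3: center (-5/24, 25/48), radius 1/120; t4: center (7/24, 7/24), radius 1/96


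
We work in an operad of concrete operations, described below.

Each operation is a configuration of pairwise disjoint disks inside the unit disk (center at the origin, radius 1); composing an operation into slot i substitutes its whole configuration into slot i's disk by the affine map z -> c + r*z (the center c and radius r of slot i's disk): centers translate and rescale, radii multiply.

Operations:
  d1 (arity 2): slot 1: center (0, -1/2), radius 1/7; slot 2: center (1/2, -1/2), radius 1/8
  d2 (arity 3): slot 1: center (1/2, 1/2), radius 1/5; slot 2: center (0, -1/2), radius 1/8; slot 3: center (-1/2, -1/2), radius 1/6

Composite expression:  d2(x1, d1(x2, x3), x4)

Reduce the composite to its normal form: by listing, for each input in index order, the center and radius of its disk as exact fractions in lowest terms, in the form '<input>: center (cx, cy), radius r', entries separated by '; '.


Below d2, radii multiply path by path; the x-disk centers shift.
x1: after 1 affine step, its disk has center (1/2, 1/2), radius 1/5
x2: after 2 affine steps, its disk has center (0, -9/16), radius 1/56
x3: after 2 affine steps, its disk has center (1/16, -9/16), radius 1/64
x4: after 1 affine step, its disk has center (-1/2, -1/2), radius 1/6

x1: center (1/2, 1/2), radius 1/5; x2: center (0, -9/16), radius 1/56; x3: center (1/16, -9/16), radius 1/64; x4: center (-1/2, -1/2), radius 1/6


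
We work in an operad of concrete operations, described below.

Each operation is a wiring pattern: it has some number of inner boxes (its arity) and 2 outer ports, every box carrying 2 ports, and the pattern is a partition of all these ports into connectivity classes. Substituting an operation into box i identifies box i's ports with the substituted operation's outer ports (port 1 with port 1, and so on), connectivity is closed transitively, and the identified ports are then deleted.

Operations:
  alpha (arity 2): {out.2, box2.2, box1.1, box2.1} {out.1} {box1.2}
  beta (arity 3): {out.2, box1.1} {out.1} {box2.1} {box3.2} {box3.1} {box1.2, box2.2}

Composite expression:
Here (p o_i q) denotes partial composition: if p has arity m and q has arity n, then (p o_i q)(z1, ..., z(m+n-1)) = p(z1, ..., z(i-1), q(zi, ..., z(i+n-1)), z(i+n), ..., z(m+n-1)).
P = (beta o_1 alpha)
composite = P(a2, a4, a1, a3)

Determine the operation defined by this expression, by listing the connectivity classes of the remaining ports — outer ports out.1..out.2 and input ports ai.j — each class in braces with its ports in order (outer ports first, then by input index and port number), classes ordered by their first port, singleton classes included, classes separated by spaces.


{out.1} {out.2} {a1.1} {a1.2, a2.1, a4.1, a4.2} {a2.2} {a3.1} {a3.2}

Reachability decides: close wires over beta-identified ports.
after alpha, the pattern on (a2, a4) reads {out.1} {out.2, a2.1, a4.1, a4.2} {a2.2} (out.j = its outer ports)
after beta, the pattern on (a2, a4, a1, a3) reads {out.1} {out.2} {a1.1} {a1.2, a2.1, a4.1, a4.2} {a2.2} {a3.1} {a3.2} (out.j = its outer ports)


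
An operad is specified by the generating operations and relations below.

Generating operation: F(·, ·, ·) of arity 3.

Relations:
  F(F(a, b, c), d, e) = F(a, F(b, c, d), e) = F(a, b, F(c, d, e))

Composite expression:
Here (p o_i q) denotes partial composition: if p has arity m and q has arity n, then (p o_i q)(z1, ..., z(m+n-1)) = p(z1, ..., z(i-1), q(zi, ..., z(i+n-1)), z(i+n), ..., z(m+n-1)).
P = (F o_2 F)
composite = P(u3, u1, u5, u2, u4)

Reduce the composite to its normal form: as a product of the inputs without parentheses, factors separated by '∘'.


u3 ∘ u1 ∘ u5 ∘ u2 ∘ u4

Associativity of F dissolves the nesting; only the u-input order survives.
F(u1, u5, u2) flattens to u1 ∘ u5 ∘ u2
F(u3, F(u1, u5, u2), u4) flattens to u3 ∘ u1 ∘ u5 ∘ u2 ∘ u4


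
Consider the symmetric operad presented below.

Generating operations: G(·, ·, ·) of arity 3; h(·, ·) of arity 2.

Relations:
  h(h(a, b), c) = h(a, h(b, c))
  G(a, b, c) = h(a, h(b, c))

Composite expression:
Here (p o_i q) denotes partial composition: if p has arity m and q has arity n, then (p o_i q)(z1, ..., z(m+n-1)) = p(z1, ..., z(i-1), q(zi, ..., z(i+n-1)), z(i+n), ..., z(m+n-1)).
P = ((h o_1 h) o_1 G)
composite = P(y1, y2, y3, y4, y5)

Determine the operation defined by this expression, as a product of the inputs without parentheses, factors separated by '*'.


All parenthesizations of h agree; list the y-inputs left to right.
G(y1, y2, y3) reduces to y1 * y2 * y3
h(G(y1, y2, y3), y4) reduces to y1 * y2 * y3 * y4
h(h(G(y1, y2, y3), y4), y5) reduces to y1 * y2 * y3 * y4 * y5

y1 * y2 * y3 * y4 * y5


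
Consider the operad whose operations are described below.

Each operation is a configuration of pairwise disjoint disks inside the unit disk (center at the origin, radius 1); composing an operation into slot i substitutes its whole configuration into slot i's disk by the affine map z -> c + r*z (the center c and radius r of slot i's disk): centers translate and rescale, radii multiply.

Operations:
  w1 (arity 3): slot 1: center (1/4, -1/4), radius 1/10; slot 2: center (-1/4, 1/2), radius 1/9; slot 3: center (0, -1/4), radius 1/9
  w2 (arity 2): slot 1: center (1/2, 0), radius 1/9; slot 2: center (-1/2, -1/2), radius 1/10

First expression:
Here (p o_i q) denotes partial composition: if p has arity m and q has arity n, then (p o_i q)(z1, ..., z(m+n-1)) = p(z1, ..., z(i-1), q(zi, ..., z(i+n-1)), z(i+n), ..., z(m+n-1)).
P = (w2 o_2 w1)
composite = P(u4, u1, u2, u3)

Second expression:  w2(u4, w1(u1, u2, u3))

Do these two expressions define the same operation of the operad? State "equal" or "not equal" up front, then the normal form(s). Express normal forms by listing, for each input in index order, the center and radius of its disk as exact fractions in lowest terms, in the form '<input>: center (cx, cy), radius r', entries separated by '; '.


equal: each reduces to u1: center (-19/40, -21/40), radius 1/100; u2: center (-21/40, -9/20), radius 1/90; u3: center (-1/2, -21/40), radius 1/90; u4: center (1/2, 0), radius 1/9

In normal form, the first expression is u1: center (-19/40, -21/40), radius 1/100; u2: center (-21/40, -9/20), radius 1/90; u3: center (-1/2, -21/40), radius 1/90; u4: center (1/2, 0), radius 1/9
In normal form, the second expression is u1: center (-19/40, -21/40), radius 1/100; u2: center (-21/40, -9/20), radius 1/90; u3: center (-1/2, -21/40), radius 1/90; u4: center (1/2, 0), radius 1/9
Same normal form: equal.


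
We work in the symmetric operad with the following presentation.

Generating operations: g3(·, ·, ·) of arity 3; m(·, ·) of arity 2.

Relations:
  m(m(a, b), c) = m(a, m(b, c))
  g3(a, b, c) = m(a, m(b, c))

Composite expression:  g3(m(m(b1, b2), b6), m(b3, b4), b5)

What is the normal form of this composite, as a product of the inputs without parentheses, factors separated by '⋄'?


b1 ⋄ b2 ⋄ b6 ⋄ b3 ⋄ b4 ⋄ b5

Under associativity of g3, the answer is the b's in reading order.
m(b1, b2) flattens to b1 ⋄ b2
m(m(b1, b2), b6) flattens to b1 ⋄ b2 ⋄ b6
m(b3, b4) flattens to b3 ⋄ b4
g3(m(m(b1, b2), b6), m(b3, b4), b5) flattens to b1 ⋄ b2 ⋄ b6 ⋄ b3 ⋄ b4 ⋄ b5


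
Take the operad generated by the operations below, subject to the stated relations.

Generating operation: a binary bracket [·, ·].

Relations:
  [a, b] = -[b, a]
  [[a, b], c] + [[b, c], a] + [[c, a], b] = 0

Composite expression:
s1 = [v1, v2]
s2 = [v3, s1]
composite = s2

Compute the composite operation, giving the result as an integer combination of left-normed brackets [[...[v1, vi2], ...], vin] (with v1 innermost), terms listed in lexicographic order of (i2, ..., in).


-[[v1, v2], v3]


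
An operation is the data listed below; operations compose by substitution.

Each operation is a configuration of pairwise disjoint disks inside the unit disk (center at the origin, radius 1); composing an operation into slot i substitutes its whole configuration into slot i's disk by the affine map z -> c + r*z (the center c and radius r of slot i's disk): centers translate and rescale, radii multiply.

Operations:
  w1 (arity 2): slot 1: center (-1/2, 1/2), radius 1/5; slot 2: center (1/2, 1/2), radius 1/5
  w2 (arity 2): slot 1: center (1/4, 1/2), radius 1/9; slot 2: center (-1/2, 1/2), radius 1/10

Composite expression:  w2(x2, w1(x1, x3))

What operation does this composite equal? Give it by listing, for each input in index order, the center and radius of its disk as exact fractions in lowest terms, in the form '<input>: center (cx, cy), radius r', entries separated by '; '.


x1: center (-11/20, 11/20), radius 1/50; x2: center (1/4, 1/2), radius 1/9; x3: center (-9/20, 11/20), radius 1/50

Affine substitution under w2: radii multiply and x-centers shift.
input x2: composing its 1 substitution step yields center (1/4, 1/2), radius 1/9
input x1: composing its 2 substitution steps yields center (-11/20, 11/20), radius 1/50
input x3: composing its 2 substitution steps yields center (-9/20, 11/20), radius 1/50


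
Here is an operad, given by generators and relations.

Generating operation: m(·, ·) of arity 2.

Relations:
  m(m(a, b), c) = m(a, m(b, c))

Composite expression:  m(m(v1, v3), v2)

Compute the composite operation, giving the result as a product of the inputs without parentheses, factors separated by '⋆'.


v1 ⋆ v3 ⋆ v2

Under associativity of m, the answer is the v's in reading order.
m(v1, v3) collapses to v1 ⋆ v3
m(m(v1, v3), v2) collapses to v1 ⋆ v3 ⋆ v2


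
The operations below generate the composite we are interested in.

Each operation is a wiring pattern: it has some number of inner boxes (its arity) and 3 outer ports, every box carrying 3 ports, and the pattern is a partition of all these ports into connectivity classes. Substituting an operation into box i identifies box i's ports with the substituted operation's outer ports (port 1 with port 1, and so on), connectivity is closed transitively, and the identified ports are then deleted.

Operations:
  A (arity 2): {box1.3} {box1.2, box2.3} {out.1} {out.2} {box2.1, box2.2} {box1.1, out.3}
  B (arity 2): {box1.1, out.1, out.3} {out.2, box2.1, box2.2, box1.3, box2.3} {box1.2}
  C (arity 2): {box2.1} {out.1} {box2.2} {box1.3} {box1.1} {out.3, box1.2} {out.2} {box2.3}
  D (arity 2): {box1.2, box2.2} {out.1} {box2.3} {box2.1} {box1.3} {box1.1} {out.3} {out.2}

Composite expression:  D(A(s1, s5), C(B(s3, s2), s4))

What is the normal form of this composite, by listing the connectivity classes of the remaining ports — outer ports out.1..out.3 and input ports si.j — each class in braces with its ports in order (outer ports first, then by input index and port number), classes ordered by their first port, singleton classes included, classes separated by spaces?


{out.1} {out.2} {out.3} {s1.1} {s1.2, s5.3} {s1.3} {s2.1, s2.2, s2.3, s3.3} {s3.1} {s3.2} {s4.1} {s4.2} {s4.3} {s5.1, s5.2}

Connectivity passes through glued D-boundaries; trace each wire chain.
after A, the pattern on (s1, s5) reads {out.1} {out.2} {out.3, s1.1} {s1.2, s5.3} {s1.3} {s5.1, s5.2} (out.j = its outer ports)
after B, the pattern on (s3, s2) reads {out.1, out.3, s3.1} {out.2, s2.1, s2.2, s2.3, s3.3} {s3.2} (out.j = its outer ports)
after C, the pattern on (s3, s2, s4) reads {out.1} {out.2} {out.3, s2.1, s2.2, s2.3, s3.3} {s3.1} {s3.2} {s4.1} {s4.2} {s4.3} (out.j = its outer ports)
after D, the pattern on (s1, s5, s3, s2, s4) reads {out.1} {out.2} {out.3} {s1.1} {s1.2, s5.3} {s1.3} {s2.1, s2.2, s2.3, s3.3} {s3.1} {s3.2} {s4.1} {s4.2} {s4.3} {s5.1, s5.2} (out.j = its outer ports)


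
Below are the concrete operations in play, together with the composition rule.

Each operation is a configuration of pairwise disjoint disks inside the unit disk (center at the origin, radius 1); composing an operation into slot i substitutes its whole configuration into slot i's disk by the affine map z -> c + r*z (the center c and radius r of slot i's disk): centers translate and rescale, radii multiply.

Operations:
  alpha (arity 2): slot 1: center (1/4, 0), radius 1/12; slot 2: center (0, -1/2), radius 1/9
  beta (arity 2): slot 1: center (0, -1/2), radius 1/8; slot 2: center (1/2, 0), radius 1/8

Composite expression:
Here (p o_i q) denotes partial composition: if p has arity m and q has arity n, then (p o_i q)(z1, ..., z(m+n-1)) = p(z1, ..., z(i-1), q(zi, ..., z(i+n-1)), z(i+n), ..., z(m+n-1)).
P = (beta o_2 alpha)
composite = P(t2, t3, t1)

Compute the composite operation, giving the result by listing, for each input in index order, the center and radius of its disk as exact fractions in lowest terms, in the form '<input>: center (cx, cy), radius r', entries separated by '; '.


t1: center (1/2, -1/16), radius 1/72; t2: center (0, -1/2), radius 1/8; t3: center (17/32, 0), radius 1/96

Only the slot chain above each t matters under beta; compose those maps.
tracing t2 down its 1-map path: center (0, -1/2), radius 1/8
tracing t3 down its 2-map path: center (17/32, 0), radius 1/96
tracing t1 down its 2-map path: center (1/2, -1/16), radius 1/72


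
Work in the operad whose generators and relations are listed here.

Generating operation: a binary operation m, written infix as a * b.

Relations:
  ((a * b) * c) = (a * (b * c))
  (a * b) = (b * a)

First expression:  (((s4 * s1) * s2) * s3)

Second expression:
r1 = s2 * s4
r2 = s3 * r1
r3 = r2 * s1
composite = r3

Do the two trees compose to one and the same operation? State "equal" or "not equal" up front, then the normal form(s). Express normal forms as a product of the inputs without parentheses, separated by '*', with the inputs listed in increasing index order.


equal; both compose to s1 * s2 * s3 * s4

The first expression reduces to s1 * s2 * s3 * s4
The second expression reduces to s1 * s2 * s3 * s4
One common form — equal.


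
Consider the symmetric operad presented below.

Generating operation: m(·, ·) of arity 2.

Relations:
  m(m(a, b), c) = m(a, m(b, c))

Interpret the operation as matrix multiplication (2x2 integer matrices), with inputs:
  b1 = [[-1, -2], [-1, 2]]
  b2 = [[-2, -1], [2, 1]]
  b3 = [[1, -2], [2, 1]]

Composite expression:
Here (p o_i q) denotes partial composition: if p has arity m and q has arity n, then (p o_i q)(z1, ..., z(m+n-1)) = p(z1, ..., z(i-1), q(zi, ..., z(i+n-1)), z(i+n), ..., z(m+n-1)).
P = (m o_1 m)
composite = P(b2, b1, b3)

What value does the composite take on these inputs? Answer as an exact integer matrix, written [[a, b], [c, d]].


[[7, -4], [-7, 4]]

m(b2, b1) = [[3, 2], [-3, -2]]
m(m(b2, b1), b3) = [[7, -4], [-7, 4]]


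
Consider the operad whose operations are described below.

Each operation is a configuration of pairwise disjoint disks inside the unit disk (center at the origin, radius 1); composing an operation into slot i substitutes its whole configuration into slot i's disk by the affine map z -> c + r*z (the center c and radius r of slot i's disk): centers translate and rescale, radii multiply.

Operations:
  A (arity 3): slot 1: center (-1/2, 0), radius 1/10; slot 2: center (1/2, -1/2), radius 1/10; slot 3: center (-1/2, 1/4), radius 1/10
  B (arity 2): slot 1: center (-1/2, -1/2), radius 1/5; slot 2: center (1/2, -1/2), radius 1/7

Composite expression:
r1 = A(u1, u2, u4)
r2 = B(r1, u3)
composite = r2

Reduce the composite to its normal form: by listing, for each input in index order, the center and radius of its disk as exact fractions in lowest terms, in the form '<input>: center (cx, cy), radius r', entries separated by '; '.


Only the slot chain above each u matters under B; compose those maps.
for u1, the 2-step affine chain lands on center (-3/5, -1/2), radius 1/50
for u2, the 2-step affine chain lands on center (-2/5, -3/5), radius 1/50
for u4, the 2-step affine chain lands on center (-3/5, -9/20), radius 1/50
for u3, the 1-step affine chain lands on center (1/2, -1/2), radius 1/7

u1: center (-3/5, -1/2), radius 1/50; u2: center (-2/5, -3/5), radius 1/50; u3: center (1/2, -1/2), radius 1/7; u4: center (-3/5, -9/20), radius 1/50


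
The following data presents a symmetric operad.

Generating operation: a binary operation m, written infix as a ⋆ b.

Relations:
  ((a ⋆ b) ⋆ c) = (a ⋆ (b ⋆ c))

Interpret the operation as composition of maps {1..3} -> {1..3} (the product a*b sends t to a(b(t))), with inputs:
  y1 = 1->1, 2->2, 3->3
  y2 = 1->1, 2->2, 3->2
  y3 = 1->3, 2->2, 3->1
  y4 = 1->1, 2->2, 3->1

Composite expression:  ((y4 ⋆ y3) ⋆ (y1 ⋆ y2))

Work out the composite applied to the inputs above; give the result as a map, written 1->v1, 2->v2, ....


1->1, 2->2, 3->2


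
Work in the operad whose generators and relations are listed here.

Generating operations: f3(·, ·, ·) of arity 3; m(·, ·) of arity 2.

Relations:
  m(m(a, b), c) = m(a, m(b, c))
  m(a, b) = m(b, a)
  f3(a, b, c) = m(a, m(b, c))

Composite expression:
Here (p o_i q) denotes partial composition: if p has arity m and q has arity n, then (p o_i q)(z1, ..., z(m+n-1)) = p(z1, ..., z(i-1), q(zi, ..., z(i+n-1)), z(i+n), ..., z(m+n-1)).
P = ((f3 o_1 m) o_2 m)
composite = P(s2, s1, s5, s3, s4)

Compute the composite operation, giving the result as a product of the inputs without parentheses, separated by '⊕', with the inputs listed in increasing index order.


s1 ⊕ s2 ⊕ s3 ⊕ s4 ⊕ s5

Reordering under f3 is free, so list the s-inputs canonically.
m(s1, s5) flattens to s1 ⊕ s5
m(s2, m(s1, s5)) flattens to s2 ⊕ s1 ⊕ s5
f3(m(s2, m(s1, s5)), s3, s4) flattens to s2 ⊕ s1 ⊕ s5 ⊕ s3 ⊕ s4
sorting the factors by input index: s1 ⊕ s2 ⊕ s3 ⊕ s4 ⊕ s5


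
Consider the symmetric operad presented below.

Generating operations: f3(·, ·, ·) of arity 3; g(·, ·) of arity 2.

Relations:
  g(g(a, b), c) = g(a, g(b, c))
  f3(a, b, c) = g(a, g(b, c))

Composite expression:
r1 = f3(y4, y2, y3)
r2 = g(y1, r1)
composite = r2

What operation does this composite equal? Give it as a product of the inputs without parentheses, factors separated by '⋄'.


Key point: g is associative — brackets drop, the y-order remains.
f3(y4, y2, y3) collapses to y4 ⋄ y2 ⋄ y3
g(y1, f3(y4, y2, y3)) collapses to y1 ⋄ y4 ⋄ y2 ⋄ y3

y1 ⋄ y4 ⋄ y2 ⋄ y3


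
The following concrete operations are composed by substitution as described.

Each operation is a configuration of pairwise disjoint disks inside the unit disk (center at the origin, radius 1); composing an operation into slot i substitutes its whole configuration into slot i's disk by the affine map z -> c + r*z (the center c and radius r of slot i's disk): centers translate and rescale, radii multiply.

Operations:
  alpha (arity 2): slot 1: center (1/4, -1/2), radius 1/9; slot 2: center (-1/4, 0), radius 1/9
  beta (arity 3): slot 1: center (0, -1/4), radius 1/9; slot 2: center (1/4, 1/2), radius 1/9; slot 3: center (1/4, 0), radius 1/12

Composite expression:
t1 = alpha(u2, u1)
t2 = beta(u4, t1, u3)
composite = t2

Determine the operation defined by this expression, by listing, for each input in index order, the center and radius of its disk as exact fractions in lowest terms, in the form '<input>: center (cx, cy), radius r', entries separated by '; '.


Nesting under beta composes maps z -> c + r*z down each u-path.
input u4: applying the 1 nested substitution gives center (0, -1/4), radius 1/9
input u2: applying the 2 nested substitutions gives center (5/18, 4/9), radius 1/81
input u1: applying the 2 nested substitutions gives center (2/9, 1/2), radius 1/81
input u3: applying the 1 nested substitution gives center (1/4, 0), radius 1/12

u1: center (2/9, 1/2), radius 1/81; u2: center (5/18, 4/9), radius 1/81; u3: center (1/4, 0), radius 1/12; u4: center (0, -1/4), radius 1/9


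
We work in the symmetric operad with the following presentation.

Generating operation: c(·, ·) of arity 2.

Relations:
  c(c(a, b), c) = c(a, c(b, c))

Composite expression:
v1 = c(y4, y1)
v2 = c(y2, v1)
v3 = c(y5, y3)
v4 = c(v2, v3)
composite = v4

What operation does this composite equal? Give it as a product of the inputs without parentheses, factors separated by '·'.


Associativity of c dissolves the nesting; only the y-input order survives.
c(y4, y1) collapses to y4 · y1
c(y2, c(y4, y1)) collapses to y2 · y4 · y1
c(y5, y3) collapses to y5 · y3
c(c(y2, c(y4, y1)), c(y5, y3)) collapses to y2 · y4 · y1 · y5 · y3

y2 · y4 · y1 · y5 · y3


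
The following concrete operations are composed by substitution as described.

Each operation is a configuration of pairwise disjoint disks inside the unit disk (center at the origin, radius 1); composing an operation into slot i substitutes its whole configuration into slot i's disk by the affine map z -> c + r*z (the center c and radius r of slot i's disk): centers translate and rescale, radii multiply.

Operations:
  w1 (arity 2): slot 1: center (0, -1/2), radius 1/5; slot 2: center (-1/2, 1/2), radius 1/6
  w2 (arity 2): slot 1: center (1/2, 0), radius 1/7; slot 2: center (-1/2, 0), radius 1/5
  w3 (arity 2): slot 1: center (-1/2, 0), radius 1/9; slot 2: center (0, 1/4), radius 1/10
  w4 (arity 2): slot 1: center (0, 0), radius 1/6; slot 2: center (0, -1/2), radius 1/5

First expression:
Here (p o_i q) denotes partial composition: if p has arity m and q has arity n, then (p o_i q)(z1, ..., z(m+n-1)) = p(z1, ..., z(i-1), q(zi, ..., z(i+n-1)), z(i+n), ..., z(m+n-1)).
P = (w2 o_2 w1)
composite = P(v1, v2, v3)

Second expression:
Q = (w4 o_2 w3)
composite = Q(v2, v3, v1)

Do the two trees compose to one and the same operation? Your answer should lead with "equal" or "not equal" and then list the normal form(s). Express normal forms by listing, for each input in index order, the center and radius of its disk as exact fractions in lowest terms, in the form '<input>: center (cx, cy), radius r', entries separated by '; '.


not equal — first v1: center (1/2, 0), radius 1/7; v2: center (-1/2, -1/10), radius 1/25; v3: center (-3/5, 1/10), radius 1/30, second v1: center (0, -9/20), radius 1/50; v2: center (0, 0), radius 1/6; v3: center (-1/10, -1/2), radius 1/45

Reducing the first expression gives v1: center (1/2, 0), radius 1/7; v2: center (-1/2, -1/10), radius 1/25; v3: center (-3/5, 1/10), radius 1/30
Reducing the second expression gives v1: center (0, -9/20), radius 1/50; v2: center (0, 0), radius 1/6; v3: center (-1/10, -1/2), radius 1/45
The normal forms differ: not equal.


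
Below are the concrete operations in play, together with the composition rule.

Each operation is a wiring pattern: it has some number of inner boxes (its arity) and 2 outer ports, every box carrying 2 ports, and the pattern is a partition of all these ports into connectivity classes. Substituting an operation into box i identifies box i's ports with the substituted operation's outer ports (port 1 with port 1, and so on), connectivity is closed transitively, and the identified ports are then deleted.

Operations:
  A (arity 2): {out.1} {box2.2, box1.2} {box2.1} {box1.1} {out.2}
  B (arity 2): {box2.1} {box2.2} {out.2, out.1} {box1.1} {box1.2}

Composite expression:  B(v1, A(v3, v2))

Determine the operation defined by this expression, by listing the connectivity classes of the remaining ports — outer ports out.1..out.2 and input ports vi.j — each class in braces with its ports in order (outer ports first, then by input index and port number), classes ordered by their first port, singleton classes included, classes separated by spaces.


{out.1, out.2} {v1.1} {v1.2} {v2.1} {v2.2, v3.2} {v3.1}
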